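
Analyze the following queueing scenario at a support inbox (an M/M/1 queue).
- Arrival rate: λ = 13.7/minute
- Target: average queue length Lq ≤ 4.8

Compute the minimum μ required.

For M/M/1: Lq = λ²/(μ(μ-λ))
Need Lq ≤ 4.8, i.e. μ(μ-λ) ≥ λ²/4.8
μ² - 13.7μ - 187.69/4.8 ≥ 0  →  μ² - 13.7μ - 39.10208 ≥ 0
Quadratic formula (positive root): μ = [λ + √(λ² + 4×39.10208)]/2
Discriminant: 187.69 + 4×39.10208 = 344.0983, √344.0983 = 18.5499
μ ≥ (13.7 + 18.5499)/2 = 16.1249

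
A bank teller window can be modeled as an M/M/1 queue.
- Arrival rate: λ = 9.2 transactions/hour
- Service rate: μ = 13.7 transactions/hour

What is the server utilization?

Server utilization: ρ = λ/μ
ρ = 9.2/13.7 = 0.6715
The server is busy 67.15% of the time.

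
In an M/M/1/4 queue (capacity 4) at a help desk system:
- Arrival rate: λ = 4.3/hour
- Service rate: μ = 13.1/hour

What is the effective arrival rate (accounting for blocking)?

ρ = λ/μ = 4.3/13.1 = 0.32824
P₀ = (1-ρ)/(1-ρ^(K+1)) = (1-0.32824)/(1-0.32824^5) = 0.67176/0.99619 = 0.6743
P_K = P₀×ρ^K = 0.67433 × 0.32824^4 = 0.67433 × 0.011608 = 0.007828
λ_eff = λ(1-P_K) = 4.3 × (1 - 0.007828) = 4.3 × 0.99217 = 4.2663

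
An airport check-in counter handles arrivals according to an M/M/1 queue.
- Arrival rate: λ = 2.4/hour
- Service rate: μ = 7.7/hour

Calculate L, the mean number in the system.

ρ = λ/μ = 2.4/7.7 = 0.3117
For M/M/1: L = λ/(μ-λ)
L = 2.4/(7.7-2.4) = 2.4/5.30
L = 0.4528 passengers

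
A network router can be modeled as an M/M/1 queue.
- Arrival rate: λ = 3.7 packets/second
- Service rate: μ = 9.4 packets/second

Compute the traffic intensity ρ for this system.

Server utilization: ρ = λ/μ
ρ = 3.7/9.4 = 0.3936
The server is busy 39.36% of the time.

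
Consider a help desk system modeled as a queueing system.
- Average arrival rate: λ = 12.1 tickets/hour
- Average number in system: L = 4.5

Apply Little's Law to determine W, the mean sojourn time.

Little's Law: L = λW, so W = L/λ
W = 4.5/12.1 = 0.3719 hours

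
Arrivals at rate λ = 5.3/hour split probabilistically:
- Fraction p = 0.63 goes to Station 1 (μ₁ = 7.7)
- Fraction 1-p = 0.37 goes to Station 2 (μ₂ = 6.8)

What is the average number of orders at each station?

Effective rates: λ₁ = 5.3×0.63 = 3.339, λ₂ = 5.3×0.37 = 1.961
Station 1: ρ₁ = 3.339/7.7 = 0.43364, L₁ = ρ₁/(1-ρ₁) = 0.43364/(1-0.43364) = 0.7657
Station 2: ρ₂ = 1.961/6.8 = 0.28838, L₂ = ρ₂/(1-ρ₂) = 0.28838/(1-0.28838) = 0.4052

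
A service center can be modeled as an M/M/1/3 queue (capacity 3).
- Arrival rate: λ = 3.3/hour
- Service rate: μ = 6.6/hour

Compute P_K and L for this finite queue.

ρ = λ/μ = 3.3/6.6 = 0.5000
P₀ = (1-ρ)/(1-ρ^(K+1)) = (1-0.5000)/(1-0.5000^4) = 0.5000/0.9375 = 0.5333
P_K = P₀×ρ^K = 0.53333 × 0.5000^3 = 0.53333 × 0.12500 = 0.06667
Blocking probability P_3 = 0.06667 (6.67%)
L = ρ[1 - (K+1)ρ^K + Kρ^(K+1)] / [(1-ρ)(1-ρ^(K+1))]
L = 0.5000 × (1 - 4×0.1250 + 3×0.06250) / ((1 - 0.5000) × (1 - 0.06250)) = 0.7333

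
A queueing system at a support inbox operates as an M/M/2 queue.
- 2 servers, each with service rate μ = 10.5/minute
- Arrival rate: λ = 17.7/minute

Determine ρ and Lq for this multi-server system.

Traffic intensity: ρ = λ/(cμ) = 17.7/(2×10.5) = 0.8429
Since ρ = 0.8429 < 1, system is stable.
Offered load a = λ/μ = cρ = 17.7/10.5 = 1.6857
P₀ = [ Σₙ₌₀^1 aⁿ/n! + a^2/(2!(1-ρ)) ]⁻¹
Σ = a^0/0! + a^1/1! = 1.0000 + 1.6857 = 2.6857
a^2/(2!(1-ρ)) = 2.8416/(2 × 0.15714) = 9.0416
P₀ = 1/(2.6857 + 9.0416) = 0.08527
Lq = P₀·a^2·ρ / (2!(1-ρ)²) = 0.0852713 × 2.84163 × 0.842857 / (2 × 0.0246939) = 4.1353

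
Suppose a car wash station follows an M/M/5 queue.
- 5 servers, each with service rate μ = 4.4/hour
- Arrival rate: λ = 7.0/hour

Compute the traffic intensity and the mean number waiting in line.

Traffic intensity: ρ = λ/(cμ) = 7.0/(5×4.4) = 0.3182
Since ρ = 0.3182 < 1, system is stable.
Offered load a = λ/μ = cρ = 7.0/4.4 = 1.5909
P₀ = [ Σₙ₌₀^4 aⁿ/n! + a^5/(5!(1-ρ)) ]⁻¹
Σ = a^0/0! + a^1/1! + a^2/2! + a^3/3! + a^4/4! = 1.0000 + 1.5909 + 1.2655 + 0.6711 + 0.2669 = 4.7944
a^5/(5!(1-ρ)) = 10.1912/(120 × 0.6818) = 0.1246
P₀ = 1/(4.7944 + 0.1246) = 0.2033
Lq = P₀·a^5·ρ / (5!(1-ρ)²) = 0.2033 × 10.1912 × 0.3182 / (120 × 0.4649) = 0.01182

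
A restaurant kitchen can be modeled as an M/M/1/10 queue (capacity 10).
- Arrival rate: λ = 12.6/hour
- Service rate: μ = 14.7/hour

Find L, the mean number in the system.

ρ = λ/μ = 12.6/14.7 = 0.85714
P₀ = (1-ρ)/(1-ρ^(K+1)) = (1-0.85714)/(1-0.85714^11) = 0.1429/0.8165 = 0.1750
P_K = P₀×ρ^K = 0.17496 × 0.85714^10 = 0.17496 × 0.21405 = 0.03745
L = ρ[1 - (K+1)ρ^K + Kρ^(K+1)] / [(1-ρ)(1-ρ^(K+1))]
L = 0.85714 × (1 - 11×0.214051 + 10×0.183472) / ((1 - 0.85714) × (1 - 0.183472)) = 3.5282 orders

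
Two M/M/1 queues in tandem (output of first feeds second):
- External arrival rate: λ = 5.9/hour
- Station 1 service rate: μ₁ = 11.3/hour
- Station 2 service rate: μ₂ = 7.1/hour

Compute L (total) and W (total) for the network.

By Jackson's theorem, each station behaves as independent M/M/1.
Station 1: ρ₁ = 5.9/11.3 = 0.5221, L₁ = ρ₁/(1-ρ₁) = λ/(μ₁-λ) = 5.9/5.40 = 1.0926
Station 2: ρ₂ = 5.9/7.1 = 0.8310, L₂ = ρ₂/(1-ρ₂) = λ/(μ₂-λ) = 5.9/1.20 = 4.9167
Total: L = L₁ + L₂ = 1.0926 + 4.9167 = 6.0093
W = L/λ = 6.0093/5.9 = 1.0185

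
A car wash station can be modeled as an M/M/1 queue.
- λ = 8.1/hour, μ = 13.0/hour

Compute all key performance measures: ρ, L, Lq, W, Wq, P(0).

Step 1: ρ = λ/μ = 8.1/13.0 = 0.6231
Step 2: L = λ/(μ-λ) = 8.1/4.90 = 1.6531
Step 3: Lq = λ²/(μ(μ-λ)) = 65.61/(13.0×4.90) = 1.0300
Step 4: W = 1/(μ-λ) = 1/4.90 = 0.204082
Step 5: Wq = λ/(μ(μ-λ)) = 8.1/(13.0×4.90) = 0.1272
Step 6: P(0) = 1-ρ = 0.3769
Verify: L = λW = 8.1×0.204082 = 1.6531 ✔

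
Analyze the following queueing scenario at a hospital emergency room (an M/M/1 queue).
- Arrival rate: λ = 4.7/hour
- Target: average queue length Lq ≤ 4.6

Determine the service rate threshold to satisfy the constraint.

For M/M/1: Lq = λ²/(μ(μ-λ))
Need Lq ≤ 4.6, i.e. μ(μ-λ) ≥ λ²/4.6
μ² - 4.7μ - 22.09/4.6 ≥ 0  →  μ² - 4.7μ - 4.80217 ≥ 0
Quadratic formula (positive root): μ = [λ + √(λ² + 4×4.80217)]/2
Discriminant: 22.09 + 4×4.80217 = 41.2987, √41.2987 = 6.4264
μ ≥ (4.7 + 6.4264)/2 = 5.5632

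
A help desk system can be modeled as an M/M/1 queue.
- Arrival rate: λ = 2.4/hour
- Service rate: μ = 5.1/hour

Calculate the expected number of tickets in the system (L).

ρ = λ/μ = 2.4/5.1 = 0.4706
For M/M/1: L = λ/(μ-λ)
L = 2.4/(5.1-2.4) = 2.4/2.70
L = 0.8889 tickets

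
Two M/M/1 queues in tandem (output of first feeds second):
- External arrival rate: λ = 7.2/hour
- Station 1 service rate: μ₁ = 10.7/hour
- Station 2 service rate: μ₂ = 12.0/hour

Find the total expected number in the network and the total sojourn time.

By Jackson's theorem, each station behaves as independent M/M/1.
Station 1: ρ₁ = 7.2/10.7 = 0.6729, L₁ = ρ₁/(1-ρ₁) = λ/(μ₁-λ) = 7.2/3.50 = 2.0571
Station 2: ρ₂ = 7.2/12.0 = 0.6000, L₂ = ρ₂/(1-ρ₂) = λ/(μ₂-λ) = 7.2/4.80 = 1.5000
Total: L = L₁ + L₂ = 2.0571 + 1.5000 = 3.5571
W = L/λ = 3.5571/7.2 = 0.4940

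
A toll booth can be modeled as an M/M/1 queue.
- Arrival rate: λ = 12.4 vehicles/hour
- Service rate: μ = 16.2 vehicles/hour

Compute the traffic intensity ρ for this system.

Server utilization: ρ = λ/μ
ρ = 12.4/16.2 = 0.7654
The server is busy 76.54% of the time.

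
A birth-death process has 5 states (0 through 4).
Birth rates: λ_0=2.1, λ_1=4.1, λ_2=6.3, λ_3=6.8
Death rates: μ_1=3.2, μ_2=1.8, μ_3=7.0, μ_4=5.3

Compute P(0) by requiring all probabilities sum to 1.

Ratios P(n)/P(0) = (λ₀···λₙ₋₁)/(μ₁···μₙ):
P(1)/P(0) = (2.1)/(3.2) = 0.6562
P(2)/P(0) = (2.1×4.1)/(3.2×1.8) = 1.4948
P(3)/P(0) = (2.1×4.1×6.3)/(3.2×1.8×7.0) = 1.3453
P(4)/P(0) = (2.1×4.1×6.3×6.8)/(3.2×1.8×7.0×5.3) = 1.7261

Normalization: ∑ P(n) = 1
P(0) × (1.0000 + 0.6562 + 1.4948 + 1.3453 + 1.7261) = 1
P(0) × 6.2224 = 1
P(0) = 1/6.2224 = 0.1607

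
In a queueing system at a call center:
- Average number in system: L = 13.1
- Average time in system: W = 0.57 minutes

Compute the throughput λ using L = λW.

Little's Law: L = λW, so λ = L/W
λ = 13.1/0.57 = 22.9825 calls/minute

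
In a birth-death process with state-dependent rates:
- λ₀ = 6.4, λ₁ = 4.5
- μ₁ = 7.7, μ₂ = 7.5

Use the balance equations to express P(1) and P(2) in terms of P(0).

Balance equations:
State 0: λ₀P₀ = μ₁P₁ → P₁ = (λ₀/μ₁)P₀ = (6.4/7.7)P₀ = 0.8312P₀
State 1: P₂ = (λ₀λ₁)/(μ₁μ₂)P₀ = (6.4×4.5)/(7.7×7.5)P₀ = 0.4987P₀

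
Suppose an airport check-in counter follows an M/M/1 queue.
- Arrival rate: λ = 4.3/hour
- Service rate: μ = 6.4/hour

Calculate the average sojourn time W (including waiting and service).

First, compute utilization: ρ = λ/μ = 4.3/6.4 = 0.6719
For M/M/1: W = 1/(μ-λ)
W = 1/(6.4-4.3) = 1/2.10
W = 0.4762 hours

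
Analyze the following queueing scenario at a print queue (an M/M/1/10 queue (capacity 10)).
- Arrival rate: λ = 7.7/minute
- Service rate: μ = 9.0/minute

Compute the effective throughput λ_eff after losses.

ρ = λ/μ = 7.7/9.0 = 0.855556
P₀ = (1-ρ)/(1-ρ^(K+1)) = (1-0.855556)/(1-0.855556^11) = 0.1444/0.8202 = 0.1761
P_K = P₀×ρ^K = 0.1761 × 0.855556^10 = 0.1761 × 0.2101 = 0.03700
λ_eff = λ(1-P_K) = 7.7 × (1 - 0.03700) = 7.7 × 0.9630 = 7.4151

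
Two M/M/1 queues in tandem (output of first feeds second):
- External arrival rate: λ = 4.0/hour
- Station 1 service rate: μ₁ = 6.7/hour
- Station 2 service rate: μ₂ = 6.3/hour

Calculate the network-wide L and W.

By Jackson's theorem, each station behaves as independent M/M/1.
Station 1: ρ₁ = 4.0/6.7 = 0.5970, L₁ = ρ₁/(1-ρ₁) = λ/(μ₁-λ) = 4.0/2.70 = 1.4815
Station 2: ρ₂ = 4.0/6.3 = 0.6349, L₂ = ρ₂/(1-ρ₂) = λ/(μ₂-λ) = 4.0/2.30 = 1.7391
Total: L = L₁ + L₂ = 1.4815 + 1.7391 = 3.2206
W = L/λ = 3.2206/4.0 = 0.8052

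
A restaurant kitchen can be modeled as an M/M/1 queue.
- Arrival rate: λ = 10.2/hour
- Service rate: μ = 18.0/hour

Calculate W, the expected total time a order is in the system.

First, compute utilization: ρ = λ/μ = 10.2/18.0 = 0.5667
For M/M/1: W = 1/(μ-λ)
W = 1/(18.0-10.2) = 1/7.80
W = 0.1282 hours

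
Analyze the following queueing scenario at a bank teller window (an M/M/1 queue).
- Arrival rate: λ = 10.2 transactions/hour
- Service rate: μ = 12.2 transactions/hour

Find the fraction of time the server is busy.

Server utilization: ρ = λ/μ
ρ = 10.2/12.2 = 0.8361
The server is busy 83.61% of the time.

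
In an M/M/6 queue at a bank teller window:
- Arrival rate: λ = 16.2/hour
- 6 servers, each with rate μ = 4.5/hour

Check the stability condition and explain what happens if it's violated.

Stability requires ρ = λ/(cμ) < 1
ρ = 16.2/(6 × 4.5) = 16.2/27.00 = 0.6000
Since 0.6000 < 1, the system is STABLE.
The servers are busy 60.00% of the time.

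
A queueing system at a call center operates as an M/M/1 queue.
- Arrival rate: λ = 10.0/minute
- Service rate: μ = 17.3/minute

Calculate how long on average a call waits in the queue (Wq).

First, compute utilization: ρ = λ/μ = 10.0/17.3 = 0.5780
For M/M/1: Wq = λ/(μ(μ-λ))
Wq = 10.0/(17.3 × (17.3-10.0))
Wq = 10.0/(17.3 × 7.30)
Wq = 0.07918 minutes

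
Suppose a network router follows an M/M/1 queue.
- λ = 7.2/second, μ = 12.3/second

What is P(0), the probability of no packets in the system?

ρ = λ/μ = 7.2/12.3 = 0.5854
P(0) = 1 - ρ = 1 - 0.5854 = 0.4146
The server is idle 41.46% of the time.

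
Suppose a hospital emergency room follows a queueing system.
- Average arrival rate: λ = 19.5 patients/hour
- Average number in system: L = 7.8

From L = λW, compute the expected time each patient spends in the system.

Little's Law: L = λW, so W = L/λ
W = 7.8/19.5 = 0.4000 hours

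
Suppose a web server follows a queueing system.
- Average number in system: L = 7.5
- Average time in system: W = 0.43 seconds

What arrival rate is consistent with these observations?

Little's Law: L = λW, so λ = L/W
λ = 7.5/0.43 = 17.4419 requests/second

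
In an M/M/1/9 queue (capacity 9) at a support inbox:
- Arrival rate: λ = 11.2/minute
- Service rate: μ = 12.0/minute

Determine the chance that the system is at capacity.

ρ = λ/μ = 11.2/12.0 = 0.93333
P₀ = (1-ρ)/(1-ρ^(K+1)) = (1-0.93333)/(1-0.93333^10) = 0.06667/0.4984 = 0.1338
P_K = P₀×ρ^K = 0.13377 × 0.93333^9 = 0.13377 × 0.53742 = 0.07189
Blocking probability = 7.19%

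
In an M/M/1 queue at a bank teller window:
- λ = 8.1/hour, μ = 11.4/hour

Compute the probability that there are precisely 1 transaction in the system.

ρ = λ/μ = 8.1/11.4 = 0.7105
P(n) = (1-ρ)ρⁿ
P(1) = (1-0.7105) × 0.7105^1
P(1) = 0.2895 × 0.7105
P(1) = 0.2057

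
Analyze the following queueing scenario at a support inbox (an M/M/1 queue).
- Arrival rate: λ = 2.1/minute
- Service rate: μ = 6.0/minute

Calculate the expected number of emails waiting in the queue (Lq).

ρ = λ/μ = 2.1/6.0 = 0.3500
For M/M/1: Lq = λ²/(μ(μ-λ))
Lq = 4.41/(6.0 × 3.90)
Lq = 0.1885 emails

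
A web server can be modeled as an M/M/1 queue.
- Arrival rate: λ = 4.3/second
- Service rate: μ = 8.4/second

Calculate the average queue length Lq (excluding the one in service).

ρ = λ/μ = 4.3/8.4 = 0.5119
For M/M/1: Lq = λ²/(μ(μ-λ))
Lq = 18.49/(8.4 × 4.10)
Lq = 0.5369 requests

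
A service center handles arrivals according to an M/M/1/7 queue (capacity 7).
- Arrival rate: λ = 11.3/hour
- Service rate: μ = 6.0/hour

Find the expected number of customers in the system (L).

ρ = λ/μ = 11.3/6.0 = 1.88333
P₀ = (1-ρ)/(1-ρ^(K+1)) = (1-1.88333)/(1-1.88333^8) = -0.8833/-157.2747 = 0.005616
P_K = P₀×ρ^K = 0.005616 × 1.88333^7 = 0.005616 × 84.0398 = 0.4720
L = ρ[1 - (K+1)ρ^K + Kρ^(K+1)] / [(1-ρ)(1-ρ^(K+1))]
L = 1.88333 × (1 - 8×84.0398 + 7×158.2747) / ((1 - 1.88333) × (1 - 158.2747)) = 5.9188 customers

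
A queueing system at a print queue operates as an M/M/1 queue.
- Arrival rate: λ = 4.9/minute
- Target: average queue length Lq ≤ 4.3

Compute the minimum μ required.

For M/M/1: Lq = λ²/(μ(μ-λ))
Need Lq ≤ 4.3, i.e. μ(μ-λ) ≥ λ²/4.3
μ² - 4.9μ - 24.01/4.3 ≥ 0  →  μ² - 4.9μ - 5.58372 ≥ 0
Quadratic formula (positive root): μ = [λ + √(λ² + 4×5.58372)]/2
Discriminant: 24.01 + 4×5.58372 = 46.3449, √46.3449 = 6.80771
μ ≥ (4.9 + 6.80771)/2 = 5.8539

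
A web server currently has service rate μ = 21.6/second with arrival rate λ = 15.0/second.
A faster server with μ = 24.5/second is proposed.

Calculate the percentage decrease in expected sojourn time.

System 1: ρ₁ = 15.0/21.6 = 0.6944, W₁ = 1/(21.6-15.0) = 0.15152
System 2: ρ₂ = 15.0/24.5 = 0.6122, W₂ = 1/(24.5-15.0) = 0.10526
Improvement: (W₁-W₂)/W₁ = (0.15152-0.10526)/0.15152 = 30.53%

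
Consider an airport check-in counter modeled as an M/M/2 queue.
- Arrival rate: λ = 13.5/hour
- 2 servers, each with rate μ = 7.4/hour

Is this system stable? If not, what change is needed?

Stability requires ρ = λ/(cμ) < 1
ρ = 13.5/(2 × 7.4) = 13.5/14.80 = 0.9122
Since 0.9122 < 1, the system is STABLE.
The servers are busy 91.22% of the time.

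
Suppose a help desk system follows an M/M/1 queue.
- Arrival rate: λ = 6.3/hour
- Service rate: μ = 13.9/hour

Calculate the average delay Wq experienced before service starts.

First, compute utilization: ρ = λ/μ = 6.3/13.9 = 0.4532
For M/M/1: Wq = λ/(μ(μ-λ))
Wq = 6.3/(13.9 × (13.9-6.3))
Wq = 6.3/(13.9 × 7.60)
Wq = 0.05964 hours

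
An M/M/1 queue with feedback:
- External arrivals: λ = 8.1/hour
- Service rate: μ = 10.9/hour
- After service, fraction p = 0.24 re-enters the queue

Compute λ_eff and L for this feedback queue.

Effective arrival rate: λ_eff = λ/(1-p) = 8.1/(1-0.24) = 8.1/0.76 = 10.657895
ρ = λ_eff/μ = 10.657895/10.9 = 0.9777885
L = ρ/(1-ρ) = 0.9777885/(1-0.9777885) = 44.0217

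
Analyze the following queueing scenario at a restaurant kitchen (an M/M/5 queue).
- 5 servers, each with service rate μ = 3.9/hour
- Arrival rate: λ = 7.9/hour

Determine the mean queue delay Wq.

Traffic intensity: ρ = λ/(cμ) = 7.9/(5×3.9) = 0.4051
Since ρ = 0.4051 < 1, system is stable.
Offered load a = λ/μ = cρ = 7.9/3.9 = 2.0256
P₀ = [ Σₙ₌₀^4 aⁿ/n! + a^5/(5!(1-ρ)) ]⁻¹
Σ = a^0/0! + a^1/1! + a^2/2! + a^3/3! + a^4/4! = 1.0000 + 2.0256 + 2.0516 + 1.3853 + 0.7015 = 7.1640
a^5/(5!(1-ρ)) = 34.1046/(120 × 0.59487) = 0.4778
P₀ = 1/(7.1640 + 0.4778) = 0.1309
Lq = P₀·a^5·ρ / (5!(1-ρ)²) = 0.1309 × 34.1046 × 0.4051 / (120 × 0.3539) = 0.04258
Wq = Lq/λ = 0.04258/7.9 = 0.005390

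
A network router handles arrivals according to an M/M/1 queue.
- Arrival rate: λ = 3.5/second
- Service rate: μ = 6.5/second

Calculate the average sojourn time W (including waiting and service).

First, compute utilization: ρ = λ/μ = 3.5/6.5 = 0.5385
For M/M/1: W = 1/(μ-λ)
W = 1/(6.5-3.5) = 1/3.00
W = 0.3333 seconds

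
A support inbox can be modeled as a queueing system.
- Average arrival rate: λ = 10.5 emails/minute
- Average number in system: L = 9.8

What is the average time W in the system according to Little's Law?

Little's Law: L = λW, so W = L/λ
W = 9.8/10.5 = 0.9333 minutes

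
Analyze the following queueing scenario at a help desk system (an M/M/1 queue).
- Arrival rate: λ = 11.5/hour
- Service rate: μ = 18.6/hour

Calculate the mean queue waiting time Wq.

First, compute utilization: ρ = λ/μ = 11.5/18.6 = 0.6183
For M/M/1: Wq = λ/(μ(μ-λ))
Wq = 11.5/(18.6 × (18.6-11.5))
Wq = 11.5/(18.6 × 7.10)
Wq = 0.08708 hours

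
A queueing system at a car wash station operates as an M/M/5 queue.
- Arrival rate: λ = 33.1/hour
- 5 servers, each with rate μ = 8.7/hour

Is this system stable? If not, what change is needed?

Stability requires ρ = λ/(cμ) < 1
ρ = 33.1/(5 × 8.7) = 33.1/43.50 = 0.7609
Since 0.7609 < 1, the system is STABLE.
The servers are busy 76.09% of the time.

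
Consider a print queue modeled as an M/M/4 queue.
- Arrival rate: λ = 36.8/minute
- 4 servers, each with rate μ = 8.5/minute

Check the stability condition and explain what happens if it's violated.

Stability requires ρ = λ/(cμ) < 1
ρ = 36.8/(4 × 8.5) = 36.8/34.00 = 1.0824
Since 1.0824 ≥ 1, the system is UNSTABLE.
Need c > λ/μ = 36.8/8.5 = 4.33.
Minimum servers needed: c = 5.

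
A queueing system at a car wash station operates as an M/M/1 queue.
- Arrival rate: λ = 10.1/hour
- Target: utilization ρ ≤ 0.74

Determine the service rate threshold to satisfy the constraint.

ρ = λ/μ, so μ = λ/ρ
μ ≥ 10.1/0.74 = 13.6486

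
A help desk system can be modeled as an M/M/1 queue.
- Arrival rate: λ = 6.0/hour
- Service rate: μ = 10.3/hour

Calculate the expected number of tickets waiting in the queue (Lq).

ρ = λ/μ = 6.0/10.3 = 0.5825
For M/M/1: Lq = λ²/(μ(μ-λ))
Lq = 36.00/(10.3 × 4.30)
Lq = 0.8128 tickets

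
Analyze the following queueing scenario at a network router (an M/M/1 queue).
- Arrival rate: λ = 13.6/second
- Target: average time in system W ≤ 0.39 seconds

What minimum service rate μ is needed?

For M/M/1: W = 1/(μ-λ)
Need W ≤ 0.39, so 1/(μ-λ) ≤ 0.39
μ - λ ≥ 1/0.39 = 2.5641
μ ≥ 13.6 + 2.5641 = 16.1641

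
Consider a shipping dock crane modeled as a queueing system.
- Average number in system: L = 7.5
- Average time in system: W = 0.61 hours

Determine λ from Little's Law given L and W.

Little's Law: L = λW, so λ = L/W
λ = 7.5/0.61 = 12.2951 containers/hour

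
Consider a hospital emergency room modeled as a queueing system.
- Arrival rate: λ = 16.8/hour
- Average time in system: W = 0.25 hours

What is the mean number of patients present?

Little's Law: L = λW
L = 16.8 × 0.25 = 4.2000 patients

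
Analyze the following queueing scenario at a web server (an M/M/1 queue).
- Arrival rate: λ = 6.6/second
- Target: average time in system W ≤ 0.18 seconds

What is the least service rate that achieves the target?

For M/M/1: W = 1/(μ-λ)
Need W ≤ 0.18, so 1/(μ-λ) ≤ 0.18
μ - λ ≥ 1/0.18 = 5.5556
μ ≥ 6.6 + 5.5556 = 12.1556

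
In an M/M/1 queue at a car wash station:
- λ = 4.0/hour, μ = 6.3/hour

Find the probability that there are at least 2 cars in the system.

ρ = λ/μ = 4.0/6.3 = 0.6349
P(N ≥ n) = ρⁿ
P(N ≥ 2) = 0.6349^2
P(N ≥ 2) = 0.4031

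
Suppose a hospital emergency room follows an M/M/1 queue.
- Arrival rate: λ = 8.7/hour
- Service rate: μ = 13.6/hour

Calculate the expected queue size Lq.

ρ = λ/μ = 8.7/13.6 = 0.6397
For M/M/1: Lq = λ²/(μ(μ-λ))
Lq = 75.69/(13.6 × 4.90)
Lq = 1.1358 patients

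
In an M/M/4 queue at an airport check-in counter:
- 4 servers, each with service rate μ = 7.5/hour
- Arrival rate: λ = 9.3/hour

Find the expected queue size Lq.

Traffic intensity: ρ = λ/(cμ) = 9.3/(4×7.5) = 0.3100
Since ρ = 0.3100 < 1, system is stable.
Offered load a = λ/μ = cρ = 9.3/7.5 = 1.2400
P₀ = [ Σₙ₌₀^3 aⁿ/n! + a^4/(4!(1-ρ)) ]⁻¹
Σ = a^0/0! + a^1/1! + a^2/2! + a^3/3! = 1.0000 + 1.2400 + 0.7688 + 0.3178 = 3.3266
a^4/(4!(1-ρ)) = 2.3642/(24 × 0.6900) = 0.1428
P₀ = 1/(3.3266 + 0.1428) = 0.2882
Lq = P₀·a^4·ρ / (4!(1-ρ)²) = 0.2882 × 2.3642 × 0.3100 / (24 × 0.4761) = 0.01849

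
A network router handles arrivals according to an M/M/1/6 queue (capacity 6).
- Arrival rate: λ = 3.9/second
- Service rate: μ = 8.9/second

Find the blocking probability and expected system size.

ρ = λ/μ = 3.9/8.9 = 0.4382
P₀ = (1-ρ)/(1-ρ^(K+1)) = (1-0.4382)/(1-0.4382^7) = 0.5618/0.9969 = 0.5635
P_K = P₀×ρ^K = 0.5635 × 0.4382^6 = 0.5635 × 0.007080 = 0.003990
Blocking probability P_6 = 0.003990 (0.40%)
L = ρ[1 - (K+1)ρ^K + Kρ^(K+1)] / [(1-ρ)(1-ρ^(K+1))]
L = 0.4382 × (1 - 7×0.007080 + 6×0.003102) / ((1 - 0.4382) × (1 - 0.003102)) = 0.7582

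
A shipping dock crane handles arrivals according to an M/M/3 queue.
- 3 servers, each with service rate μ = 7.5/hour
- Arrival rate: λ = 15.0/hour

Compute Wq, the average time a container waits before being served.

Traffic intensity: ρ = λ/(cμ) = 15.0/(3×7.5) = 0.6667
Since ρ = 0.6667 < 1, system is stable.
Offered load a = λ/μ = cρ = 15.0/7.5 = 2.0000
P₀ = [ Σₙ₌₀^2 aⁿ/n! + a^3/(3!(1-ρ)) ]⁻¹
Σ = a^0/0! + a^1/1! + a^2/2! = 1.0000 + 2.0000 + 2.0000 = 5.0000
a^3/(3!(1-ρ)) = 8.0000/(6 × 0.33333) = 4.0000
P₀ = 1/(5.0000 + 4.0000) = 0.1111
Lq = P₀·a^3·ρ / (3!(1-ρ)²) = 0.1111 × 8.0000 × 0.6667 / (6 × 0.1111) = 0.8889
Wq = Lq/λ = 0.8889/15.0 = 0.05926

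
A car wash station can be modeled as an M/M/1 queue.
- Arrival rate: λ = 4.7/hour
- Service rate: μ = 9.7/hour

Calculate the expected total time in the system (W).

First, compute utilization: ρ = λ/μ = 4.7/9.7 = 0.4845
For M/M/1: W = 1/(μ-λ)
W = 1/(9.7-4.7) = 1/5.00
W = 0.2000 hours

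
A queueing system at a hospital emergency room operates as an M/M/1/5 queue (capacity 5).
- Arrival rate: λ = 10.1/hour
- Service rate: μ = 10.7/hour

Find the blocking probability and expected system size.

ρ = λ/μ = 10.1/10.7 = 0.9439
P₀ = (1-ρ)/(1-ρ^(K+1)) = (1-0.9439)/(1-0.9439^6) = 0.05610/0.2928 = 0.1916
P_K = P₀×ρ^K = 0.1916 × 0.9439^5 = 0.1916 × 0.7493 = 0.1436
Blocking probability P_5 = 0.1436 (14.36%)
L = ρ[1 - (K+1)ρ^K + Kρ^(K+1)] / [(1-ρ)(1-ρ^(K+1))]
L = 0.9439 × (1 - 6×0.749255 + 5×0.707222) / ((1 - 0.9439) × (1 - 0.707222)) = 2.3320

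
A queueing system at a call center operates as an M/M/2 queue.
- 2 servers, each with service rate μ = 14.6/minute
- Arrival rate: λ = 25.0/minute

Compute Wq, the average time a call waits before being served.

Traffic intensity: ρ = λ/(cμ) = 25.0/(2×14.6) = 0.8562
Since ρ = 0.8562 < 1, system is stable.
Offered load a = λ/μ = cρ = 25.0/14.6 = 1.7123
P₀ = [ Σₙ₌₀^1 aⁿ/n! + a^2/(2!(1-ρ)) ]⁻¹
Σ = a^0/0! + a^1/1! = 1.0000 + 1.7123 = 2.7123
a^2/(2!(1-ρ)) = 2.93207/(2 × 0.143836) = 10.1924
P₀ = 1/(2.7123 + 10.1924) = 0.07749
Lq = P₀·a^2·ρ / (2!(1-ρ)²) = 0.077491 × 2.9321 × 0.85616 / (2 × 0.020689) = 4.7013
Wq = Lq/λ = 4.7013/25.0 = 0.1881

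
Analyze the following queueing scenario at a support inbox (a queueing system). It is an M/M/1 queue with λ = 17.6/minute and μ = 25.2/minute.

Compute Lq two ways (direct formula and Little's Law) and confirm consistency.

Method 1 (direct): Lq = λ²/(μ(μ-λ)) = 309.76/(25.2 × 7.60) = 1.6174

Method 2 (Little's Law):
W = 1/(μ-λ) = 1/7.60 = 0.13158
Wq = W - 1/μ = 0.13158 - 0.039683 = 0.09190
Lq = λWq = 17.6 × 0.09190 = 1.6174 ✔ (matches Method 1)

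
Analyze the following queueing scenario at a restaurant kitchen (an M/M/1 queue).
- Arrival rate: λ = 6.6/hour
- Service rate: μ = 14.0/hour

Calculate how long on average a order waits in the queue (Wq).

First, compute utilization: ρ = λ/μ = 6.6/14.0 = 0.4714
For M/M/1: Wq = λ/(μ(μ-λ))
Wq = 6.6/(14.0 × (14.0-6.6))
Wq = 6.6/(14.0 × 7.40)
Wq = 0.06371 hours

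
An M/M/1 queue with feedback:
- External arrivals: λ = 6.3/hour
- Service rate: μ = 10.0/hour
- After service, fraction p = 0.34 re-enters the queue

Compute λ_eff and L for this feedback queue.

Effective arrival rate: λ_eff = λ/(1-p) = 6.3/(1-0.34) = 6.3/0.66 = 9.545455
ρ = λ_eff/μ = 9.545455/10.0 = 0.9545455
L = ρ/(1-ρ) = 0.9545455/(1-0.9545455) = 21.0000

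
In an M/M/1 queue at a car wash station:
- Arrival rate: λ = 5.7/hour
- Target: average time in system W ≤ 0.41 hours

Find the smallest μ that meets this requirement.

For M/M/1: W = 1/(μ-λ)
Need W ≤ 0.41, so 1/(μ-λ) ≤ 0.41
μ - λ ≥ 1/0.41 = 2.4390
μ ≥ 5.7 + 2.4390 = 8.1390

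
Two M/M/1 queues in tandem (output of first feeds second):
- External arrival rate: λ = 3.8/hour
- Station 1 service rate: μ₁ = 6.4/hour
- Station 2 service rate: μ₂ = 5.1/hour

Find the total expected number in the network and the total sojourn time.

By Jackson's theorem, each station behaves as independent M/M/1.
Station 1: ρ₁ = 3.8/6.4 = 0.5937, L₁ = ρ₁/(1-ρ₁) = λ/(μ₁-λ) = 3.8/2.60 = 1.4615
Station 2: ρ₂ = 3.8/5.1 = 0.7451, L₂ = ρ₂/(1-ρ₂) = λ/(μ₂-λ) = 3.8/1.30 = 2.9231
Total: L = L₁ + L₂ = 1.4615 + 2.9231 = 4.3846
W = L/λ = 4.3846/3.8 = 1.1538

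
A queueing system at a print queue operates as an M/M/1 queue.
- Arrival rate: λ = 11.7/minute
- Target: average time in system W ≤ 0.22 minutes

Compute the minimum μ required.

For M/M/1: W = 1/(μ-λ)
Need W ≤ 0.22, so 1/(μ-λ) ≤ 0.22
μ - λ ≥ 1/0.22 = 4.5455
μ ≥ 11.7 + 4.5455 = 16.2455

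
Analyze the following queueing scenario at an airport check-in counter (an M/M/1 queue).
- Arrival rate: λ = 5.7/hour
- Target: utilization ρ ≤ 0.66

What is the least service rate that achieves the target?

ρ = λ/μ, so μ = λ/ρ
μ ≥ 5.7/0.66 = 8.6364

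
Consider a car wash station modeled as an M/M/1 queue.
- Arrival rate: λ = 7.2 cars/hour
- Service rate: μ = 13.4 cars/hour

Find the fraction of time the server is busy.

Server utilization: ρ = λ/μ
ρ = 7.2/13.4 = 0.5373
The server is busy 53.73% of the time.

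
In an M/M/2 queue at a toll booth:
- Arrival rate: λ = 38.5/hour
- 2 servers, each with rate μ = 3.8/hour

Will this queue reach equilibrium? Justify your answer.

Stability requires ρ = λ/(cμ) < 1
ρ = 38.5/(2 × 3.8) = 38.5/7.60 = 5.0658
Since 5.0658 ≥ 1, the system is UNSTABLE.
Need c > λ/μ = 38.5/3.8 = 10.13.
Minimum servers needed: c = 11.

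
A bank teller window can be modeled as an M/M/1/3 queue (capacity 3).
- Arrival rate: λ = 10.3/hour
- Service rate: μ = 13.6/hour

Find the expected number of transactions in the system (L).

ρ = λ/μ = 10.3/13.6 = 0.75735
P₀ = (1-ρ)/(1-ρ^(K+1)) = (1-0.75735)/(1-0.75735^4) = 0.24265/0.67101 = 0.3616
P_K = P₀×ρ^K = 0.3616 × 0.75735^3 = 0.3616 × 0.4344 = 0.1571
L = ρ[1 - (K+1)ρ^K + Kρ^(K+1)] / [(1-ρ)(1-ρ^(K+1))]
L = 0.75735 × (1 - 4×0.434400 + 3×0.328993) / ((1 - 0.75735) × (1 - 0.328993)) = 1.1600 transactions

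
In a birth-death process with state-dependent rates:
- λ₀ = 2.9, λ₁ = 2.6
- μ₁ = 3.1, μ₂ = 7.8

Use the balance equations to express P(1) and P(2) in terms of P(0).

Balance equations:
State 0: λ₀P₀ = μ₁P₁ → P₁ = (λ₀/μ₁)P₀ = (2.9/3.1)P₀ = 0.9355P₀
State 1: P₂ = (λ₀λ₁)/(μ₁μ₂)P₀ = (2.9×2.6)/(3.1×7.8)P₀ = 0.3118P₀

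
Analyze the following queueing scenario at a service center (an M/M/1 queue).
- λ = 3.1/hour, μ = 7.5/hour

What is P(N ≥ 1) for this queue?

ρ = λ/μ = 3.1/7.5 = 0.4133
P(N ≥ n) = ρⁿ
P(N ≥ 1) = 0.4133^1
P(N ≥ 1) = 0.4133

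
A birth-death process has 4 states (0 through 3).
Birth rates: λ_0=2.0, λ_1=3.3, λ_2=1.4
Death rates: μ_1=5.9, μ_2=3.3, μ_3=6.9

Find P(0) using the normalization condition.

Ratios P(n)/P(0) = (λ₀···λₙ₋₁)/(μ₁···μₙ):
P(1)/P(0) = (2.0)/(5.9) = 0.33898
P(2)/P(0) = (2.0×3.3)/(5.9×3.3) = 0.33898
P(3)/P(0) = (2.0×3.3×1.4)/(5.9×3.3×6.9) = 0.068779

Normalization: ∑ P(n) = 1
P(0) × (1.0000 + 0.33898 + 0.33898 + 0.068779) = 1
P(0) × 1.7467 = 1
P(0) = 1/1.7467 = 0.5725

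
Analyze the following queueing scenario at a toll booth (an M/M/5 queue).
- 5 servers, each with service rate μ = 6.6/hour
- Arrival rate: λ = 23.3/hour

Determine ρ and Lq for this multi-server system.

Traffic intensity: ρ = λ/(cμ) = 23.3/(5×6.6) = 0.7061
Since ρ = 0.7061 < 1, system is stable.
Offered load a = λ/μ = cρ = 23.3/6.6 = 3.5303
P₀ = [ Σₙ₌₀^4 aⁿ/n! + a^5/(5!(1-ρ)) ]⁻¹
Σ = a^0/0! + a^1/1! + a^2/2! + a^3/3! + a^4/4! = 1.00000 + 3.53030 + 6.23152 + 7.33305 + 6.47197 = 24.5668
a^5/(5!(1-ρ)) = 548.3526/(120 × 0.293939) = 15.5461
P₀ = 1/(24.5668 + 15.5461) = 0.02493
Lq = P₀·a^5·ρ / (5!(1-ρ)²) = 0.0249296 × 548.3526 × 0.706061 / (120 × 0.0864004) = 0.9309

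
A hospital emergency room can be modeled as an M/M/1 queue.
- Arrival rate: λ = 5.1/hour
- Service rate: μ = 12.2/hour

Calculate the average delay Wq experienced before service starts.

First, compute utilization: ρ = λ/μ = 5.1/12.2 = 0.4180
For M/M/1: Wq = λ/(μ(μ-λ))
Wq = 5.1/(12.2 × (12.2-5.1))
Wq = 5.1/(12.2 × 7.10)
Wq = 0.05888 hours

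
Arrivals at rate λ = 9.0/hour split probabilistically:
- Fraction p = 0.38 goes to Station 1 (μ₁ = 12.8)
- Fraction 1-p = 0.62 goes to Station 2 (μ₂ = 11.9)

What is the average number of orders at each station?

Effective rates: λ₁ = 9.0×0.38 = 3.42, λ₂ = 9.0×0.62 = 5.58
Station 1: ρ₁ = 3.42/12.8 = 0.2672, L₁ = ρ₁/(1-ρ₁) = 0.2672/(1-0.2672) = 0.3646
Station 2: ρ₂ = 5.58/11.9 = 0.4689, L₂ = ρ₂/(1-ρ₂) = 0.4689/(1-0.4689) = 0.8829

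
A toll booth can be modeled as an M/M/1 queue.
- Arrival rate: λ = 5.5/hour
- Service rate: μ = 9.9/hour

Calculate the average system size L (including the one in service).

ρ = λ/μ = 5.5/9.9 = 0.5556
For M/M/1: L = λ/(μ-λ)
L = 5.5/(9.9-5.5) = 5.5/4.40
L = 1.2500 vehicles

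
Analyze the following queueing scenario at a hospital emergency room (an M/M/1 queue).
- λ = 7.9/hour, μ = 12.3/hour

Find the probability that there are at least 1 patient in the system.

ρ = λ/μ = 7.9/12.3 = 0.6423
P(N ≥ n) = ρⁿ
P(N ≥ 1) = 0.6423^1
P(N ≥ 1) = 0.6423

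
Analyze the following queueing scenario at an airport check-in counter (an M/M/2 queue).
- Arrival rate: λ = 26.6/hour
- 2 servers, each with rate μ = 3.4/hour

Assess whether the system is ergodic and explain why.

Stability requires ρ = λ/(cμ) < 1
ρ = 26.6/(2 × 3.4) = 26.6/6.80 = 3.9118
Since 3.9118 ≥ 1, the system is UNSTABLE.
Need c > λ/μ = 26.6/3.4 = 7.82.
Minimum servers needed: c = 8.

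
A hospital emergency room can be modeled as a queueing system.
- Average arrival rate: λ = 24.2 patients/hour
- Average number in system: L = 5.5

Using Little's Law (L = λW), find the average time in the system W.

Little's Law: L = λW, so W = L/λ
W = 5.5/24.2 = 0.2273 hours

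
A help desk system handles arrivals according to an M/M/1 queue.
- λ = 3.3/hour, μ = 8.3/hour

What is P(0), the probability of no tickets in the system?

ρ = λ/μ = 3.3/8.3 = 0.3976
P(0) = 1 - ρ = 1 - 0.3976 = 0.6024
The server is idle 60.24% of the time.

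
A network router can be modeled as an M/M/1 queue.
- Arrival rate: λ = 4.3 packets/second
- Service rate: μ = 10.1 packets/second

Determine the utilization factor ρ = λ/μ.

Server utilization: ρ = λ/μ
ρ = 4.3/10.1 = 0.4257
The server is busy 42.57% of the time.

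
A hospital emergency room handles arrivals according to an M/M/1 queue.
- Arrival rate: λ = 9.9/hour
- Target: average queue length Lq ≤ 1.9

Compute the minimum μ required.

For M/M/1: Lq = λ²/(μ(μ-λ))
Need Lq ≤ 1.9, i.e. μ(μ-λ) ≥ λ²/1.9
μ² - 9.9μ - 98.01/1.9 ≥ 0  →  μ² - 9.9μ - 51.5842 ≥ 0
Quadratic formula (positive root): μ = [λ + √(λ² + 4×51.5842)]/2
Discriminant: 98.01 + 4×51.5842 = 304.3468, √304.3468 = 17.4455
μ ≥ (9.9 + 17.4455)/2 = 13.6728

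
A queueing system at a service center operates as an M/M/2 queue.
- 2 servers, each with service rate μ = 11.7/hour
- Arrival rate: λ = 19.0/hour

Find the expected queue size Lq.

Traffic intensity: ρ = λ/(cμ) = 19.0/(2×11.7) = 0.8120
Since ρ = 0.8120 < 1, system is stable.
Offered load a = λ/μ = cρ = 19.0/11.7 = 1.6239
P₀ = [ Σₙ₌₀^1 aⁿ/n! + a^2/(2!(1-ρ)) ]⁻¹
Σ = a^0/0! + a^1/1! = 1.0000 + 1.6239 = 2.6239
a^2/(2!(1-ρ)) = 2.63715/(2 × 0.188034) = 7.0124
P₀ = 1/(2.6239 + 7.0124) = 0.1038
Lq = P₀·a^2·ρ / (2!(1-ρ)²) = 0.103774 × 2.63715 × 0.811966 / (2 × 0.0353569) = 3.1424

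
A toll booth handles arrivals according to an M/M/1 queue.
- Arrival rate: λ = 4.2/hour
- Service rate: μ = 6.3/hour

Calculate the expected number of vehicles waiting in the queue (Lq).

ρ = λ/μ = 4.2/6.3 = 0.6667
For M/M/1: Lq = λ²/(μ(μ-λ))
Lq = 17.64/(6.3 × 2.10)
Lq = 1.3333 vehicles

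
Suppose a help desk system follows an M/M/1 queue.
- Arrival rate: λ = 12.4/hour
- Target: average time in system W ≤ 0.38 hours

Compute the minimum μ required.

For M/M/1: W = 1/(μ-λ)
Need W ≤ 0.38, so 1/(μ-λ) ≤ 0.38
μ - λ ≥ 1/0.38 = 2.6316
μ ≥ 12.4 + 2.6316 = 15.0316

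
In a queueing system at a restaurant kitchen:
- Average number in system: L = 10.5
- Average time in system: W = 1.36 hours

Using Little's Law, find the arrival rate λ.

Little's Law: L = λW, so λ = L/W
λ = 10.5/1.36 = 7.7206 orders/hour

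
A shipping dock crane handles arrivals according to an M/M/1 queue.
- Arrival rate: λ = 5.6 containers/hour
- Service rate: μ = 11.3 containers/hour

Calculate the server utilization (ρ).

Server utilization: ρ = λ/μ
ρ = 5.6/11.3 = 0.4956
The server is busy 49.56% of the time.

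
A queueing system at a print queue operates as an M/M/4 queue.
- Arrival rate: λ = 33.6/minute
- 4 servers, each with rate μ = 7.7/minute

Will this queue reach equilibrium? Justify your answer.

Stability requires ρ = λ/(cμ) < 1
ρ = 33.6/(4 × 7.7) = 33.6/30.80 = 1.0909
Since 1.0909 ≥ 1, the system is UNSTABLE.
Need c > λ/μ = 33.6/7.7 = 4.36.
Minimum servers needed: c = 5.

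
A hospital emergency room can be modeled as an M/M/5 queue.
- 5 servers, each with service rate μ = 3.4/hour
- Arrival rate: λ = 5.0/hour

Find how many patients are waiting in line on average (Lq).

Traffic intensity: ρ = λ/(cμ) = 5.0/(5×3.4) = 0.2941
Since ρ = 0.2941 < 1, system is stable.
Offered load a = λ/μ = cρ = 5.0/3.4 = 1.4706
P₀ = [ Σₙ₌₀^4 aⁿ/n! + a^5/(5!(1-ρ)) ]⁻¹
Σ = a^0/0! + a^1/1! + a^2/2! + a^3/3! + a^4/4! = 1.0000 + 1.4706 + 1.0813 + 0.53006 + 0.19487 = 4.2768
a^5/(5!(1-ρ)) = 6.8779/(120 × 0.7059) = 0.08120
P₀ = 1/(4.2768 + 0.08120) = 0.2295
Lq = P₀·a^5·ρ / (5!(1-ρ)²) = 0.22946 × 6.8779 × 0.29412 / (120 × 0.49827) = 0.007763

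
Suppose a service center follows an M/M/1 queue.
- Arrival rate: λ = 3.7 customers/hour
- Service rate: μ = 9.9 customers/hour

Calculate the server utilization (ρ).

Server utilization: ρ = λ/μ
ρ = 3.7/9.9 = 0.3737
The server is busy 37.37% of the time.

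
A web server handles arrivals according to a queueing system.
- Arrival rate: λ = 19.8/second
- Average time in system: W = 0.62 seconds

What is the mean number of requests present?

Little's Law: L = λW
L = 19.8 × 0.62 = 12.2760 requests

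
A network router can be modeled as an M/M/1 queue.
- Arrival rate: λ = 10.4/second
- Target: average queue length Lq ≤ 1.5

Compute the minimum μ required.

For M/M/1: Lq = λ²/(μ(μ-λ))
Need Lq ≤ 1.5, i.e. μ(μ-λ) ≥ λ²/1.5
μ² - 10.4μ - 108.16/1.5 ≥ 0  →  μ² - 10.4μ - 72.10667 ≥ 0
Quadratic formula (positive root): μ = [λ + √(λ² + 4×72.10667)]/2
Discriminant: 108.16 + 4×72.10667 = 396.5867, √396.5867 = 19.91448
μ ≥ (10.4 + 19.91448)/2 = 15.1572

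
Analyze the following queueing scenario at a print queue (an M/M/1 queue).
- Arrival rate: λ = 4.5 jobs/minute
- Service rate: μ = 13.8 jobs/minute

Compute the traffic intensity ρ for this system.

Server utilization: ρ = λ/μ
ρ = 4.5/13.8 = 0.3261
The server is busy 32.61% of the time.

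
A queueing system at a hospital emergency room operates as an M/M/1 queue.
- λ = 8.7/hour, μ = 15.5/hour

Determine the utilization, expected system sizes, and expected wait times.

Step 1: ρ = λ/μ = 8.7/15.5 = 0.5613
Step 2: L = λ/(μ-λ) = 8.7/6.80 = 1.2794
Step 3: Lq = λ²/(μ(μ-λ)) = 75.69/(15.5×6.80) = 0.7181
Step 4: W = 1/(μ-λ) = 1/6.80 = 0.14706
Step 5: Wq = λ/(μ(μ-λ)) = 8.7/(15.5×6.80) = 0.08254
Step 6: P(0) = 1-ρ = 0.4387
Verify: L = λW = 8.7×0.14706 = 1.2794 ✔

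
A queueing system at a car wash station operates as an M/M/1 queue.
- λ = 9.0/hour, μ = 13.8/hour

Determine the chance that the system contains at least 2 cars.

ρ = λ/μ = 9.0/13.8 = 0.65217
P(N ≥ n) = ρⁿ
P(N ≥ 2) = 0.65217^2
P(N ≥ 2) = 0.4253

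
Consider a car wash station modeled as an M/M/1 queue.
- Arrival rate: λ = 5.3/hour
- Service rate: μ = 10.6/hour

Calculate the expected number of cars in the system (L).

ρ = λ/μ = 5.3/10.6 = 0.5000
For M/M/1: L = λ/(μ-λ)
L = 5.3/(10.6-5.3) = 5.3/5.30
L = 1.0000 cars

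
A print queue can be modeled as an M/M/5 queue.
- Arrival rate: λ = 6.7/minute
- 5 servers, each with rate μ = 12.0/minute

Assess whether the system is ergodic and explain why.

Stability requires ρ = λ/(cμ) < 1
ρ = 6.7/(5 × 12.0) = 6.7/60.00 = 0.1117
Since 0.1117 < 1, the system is STABLE.
The servers are busy 11.17% of the time.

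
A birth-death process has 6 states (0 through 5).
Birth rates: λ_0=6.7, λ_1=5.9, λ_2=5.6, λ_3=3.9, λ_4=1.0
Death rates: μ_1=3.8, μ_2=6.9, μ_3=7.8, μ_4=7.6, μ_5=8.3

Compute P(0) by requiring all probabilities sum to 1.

Ratios P(n)/P(0) = (λ₀···λₙ₋₁)/(μ₁···μₙ):
P(1)/P(0) = (6.7)/(3.8) = 1.76316
P(2)/P(0) = (6.7×5.9)/(3.8×6.9) = 1.50763
P(3)/P(0) = (6.7×5.9×5.6)/(3.8×6.9×7.8) = 1.08240
P(4)/P(0) = (6.7×5.9×5.6×3.9)/(3.8×6.9×7.8×7.6) = 0.555442
P(5)/P(0) = (6.7×5.9×5.6×3.9×1.0)/(3.8×6.9×7.8×7.6×8.3) = 0.0669207

Normalization: ∑ P(n) = 1
P(0) × (1.00000 + 1.76316 + 1.50763 + 1.08240 + 0.555442 + 0.0669207) = 1
P(0) × 5.97555 = 1
P(0) = 1/5.97555 = 0.1673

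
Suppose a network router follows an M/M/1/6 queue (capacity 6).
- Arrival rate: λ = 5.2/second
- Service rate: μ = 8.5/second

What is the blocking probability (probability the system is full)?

ρ = λ/μ = 5.2/8.5 = 0.61176
P₀ = (1-ρ)/(1-ρ^(K+1)) = (1-0.61176)/(1-0.61176^7) = 0.3882/0.9679 = 0.4011
P_K = P₀×ρ^K = 0.4011 × 0.61176^6 = 0.4011 × 0.05242 = 0.02103
Blocking probability = 2.10%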